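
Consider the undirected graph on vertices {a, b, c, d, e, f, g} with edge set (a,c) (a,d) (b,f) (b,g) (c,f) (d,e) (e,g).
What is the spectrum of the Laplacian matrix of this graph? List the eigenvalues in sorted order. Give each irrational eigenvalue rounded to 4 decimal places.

With the vertex order [a, b, c, d, e, f, g], the degrees are [2, 2, 2, 2, 2, 2, 2], giving D = diag(2, 2, 2, 2, 2, 2, 2) and L = D - A. L is symmetric positive semidefinite, so every eigenvalue is real and nonnegative. There is one zero in the spectrum, matching the 1 component. By the matrix-tree theorem the graph has (1/7) * product of the nonzero eigenvalues = 7 spanning trees.

[0, 0.7530, 0.7530, 2.4450, 2.4450, 3.8019, 3.8019]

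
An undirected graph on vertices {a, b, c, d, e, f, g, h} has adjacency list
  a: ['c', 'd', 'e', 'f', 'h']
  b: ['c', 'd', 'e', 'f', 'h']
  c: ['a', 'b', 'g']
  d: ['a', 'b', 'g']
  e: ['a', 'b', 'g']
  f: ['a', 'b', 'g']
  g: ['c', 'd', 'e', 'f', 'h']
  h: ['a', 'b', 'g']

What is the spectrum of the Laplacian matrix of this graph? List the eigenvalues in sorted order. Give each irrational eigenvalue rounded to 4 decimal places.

Each diagonal entry of L is the vertex degree and each off-diagonal entry is -1 where an edge is present, 0 otherwise; in the order [a, b, c, d, e, f, g, h] the diagonal is [5, 5, 3, 3, 3, 3, 5, 3]. Since every row of L sums to 0, the all-ones vector is in the kernel and 0 is an eigenvalue.

[0, 3, 3, 3, 3, 5, 5, 8]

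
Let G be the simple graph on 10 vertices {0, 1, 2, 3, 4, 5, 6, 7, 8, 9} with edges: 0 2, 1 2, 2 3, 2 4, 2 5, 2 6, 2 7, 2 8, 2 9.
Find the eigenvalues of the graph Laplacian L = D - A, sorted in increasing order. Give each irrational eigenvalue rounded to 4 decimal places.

[0, 1, 1, 1, 1, 1, 1, 1, 1, 10]

Each diagonal entry of L is the vertex degree and each off-diagonal entry is -1 where an edge is present, 0 otherwise; in the order [0, 1, 2, 3, 4, 5, 6, 7, 8, 9] the diagonal is [1, 1, 9, 1, 1, 1, 1, 1, 1, 1]. L is symmetric positive semidefinite, so every eigenvalue is real and nonnegative. There is one zero in the spectrum, matching the 1 component.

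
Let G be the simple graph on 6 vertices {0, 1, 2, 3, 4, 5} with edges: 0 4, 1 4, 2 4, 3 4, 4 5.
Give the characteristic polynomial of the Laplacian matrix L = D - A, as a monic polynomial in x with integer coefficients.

With the vertex order [0, 1, 2, 3, 4, 5], the degrees are [1, 1, 1, 1, 5, 1], giving D = diag(1, 1, 1, 1, 5, 1) and L = D - A. The eigenvalues of L are [0, 1, 1, 1, 1, 6]; the characteristic polynomial is the product of (x - lambda_i), which multiplies out to x^6 - 10x^5 + 30x^4 - 40x^3 + 25x^2 - 6x. The constant term is 0 because L is singular (the all-ones vector lies in its kernel). There is one zero in the spectrum, matching the 1 component. The largest eigenvalue, 6, is at most the vertex count 6.

x^6 - 10x^5 + 30x^4 - 40x^3 + 25x^2 - 6x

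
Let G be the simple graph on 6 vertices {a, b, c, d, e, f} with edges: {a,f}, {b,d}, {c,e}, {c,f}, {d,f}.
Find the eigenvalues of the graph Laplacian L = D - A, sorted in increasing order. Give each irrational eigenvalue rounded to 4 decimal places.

[0, 0.3820, 0.6972, 2, 2.6180, 4.3028]

With the vertex order [a, b, c, d, e, f], the degrees are [1, 1, 2, 2, 1, 3], giving D = diag(1, 1, 2, 2, 1, 3) and L = D - A. L is symmetric positive semidefinite, so every eigenvalue is real and nonnegative. The single zero eigenvalue shows the graph is connected. The largest eigenvalue, 4.3028, is at most the vertex count 6.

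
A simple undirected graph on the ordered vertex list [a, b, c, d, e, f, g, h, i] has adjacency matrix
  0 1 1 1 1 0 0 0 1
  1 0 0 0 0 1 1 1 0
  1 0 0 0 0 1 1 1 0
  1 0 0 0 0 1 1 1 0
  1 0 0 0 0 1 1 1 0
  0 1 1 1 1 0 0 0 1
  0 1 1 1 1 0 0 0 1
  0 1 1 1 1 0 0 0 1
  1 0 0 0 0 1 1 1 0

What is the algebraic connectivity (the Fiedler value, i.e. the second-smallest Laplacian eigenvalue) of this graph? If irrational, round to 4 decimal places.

Reading degrees in the order [a, b, c, d, e, f, g, h, i] gives [5, 4, 4, 4, 4, 5, 5, 5, 4]; set D = diag(5, 4, 4, 4, 4, 5, 5, 5, 4) and form L = D - A. The sorted Laplacian eigenvalues are [0, 4, 4, 4, 4, 5, 5, 5, 9]; the algebraic connectivity is the second entry, 4. There is one zero in the spectrum, matching the 1 component.

4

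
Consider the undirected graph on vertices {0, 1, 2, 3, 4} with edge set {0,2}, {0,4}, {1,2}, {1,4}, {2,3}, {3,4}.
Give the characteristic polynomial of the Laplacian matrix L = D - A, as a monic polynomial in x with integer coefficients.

x^5 - 12x^4 + 51x^3 - 92x^2 + 60x

With the vertex order [0, 1, 2, 3, 4], the degrees are [2, 2, 3, 2, 3], giving D = diag(2, 2, 3, 2, 3) and L = D - A. Computing det(xI - L) by cofactor expansion (or equivalently via sum-over-permutations) gives x^5 - 12x^4 + 51x^3 - 92x^2 + 60x. The coefficient of x^4 equals -trace(L) = -12, matching the sum of degrees. There is one zero in the spectrum, matching the 1 component.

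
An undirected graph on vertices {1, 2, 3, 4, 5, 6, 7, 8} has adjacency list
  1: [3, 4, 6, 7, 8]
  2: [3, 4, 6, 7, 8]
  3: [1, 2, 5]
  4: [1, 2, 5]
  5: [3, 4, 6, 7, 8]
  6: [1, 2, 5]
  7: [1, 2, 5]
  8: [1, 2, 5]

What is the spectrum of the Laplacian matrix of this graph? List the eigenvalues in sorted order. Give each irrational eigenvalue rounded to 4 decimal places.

[0, 3, 3, 3, 3, 5, 5, 8]

Reading degrees in the order [1, 2, 3, 4, 5, 6, 7, 8] gives [5, 5, 3, 3, 5, 3, 3, 3]; set D = diag(5, 5, 3, 3, 5, 3, 3, 3) and form L = D - A. The multiplicity of 0 as a Laplacian eigenvalue equals the number of connected components. The single zero eigenvalue shows the graph is connected. By the matrix-tree theorem the graph has (1/8) * product of the nonzero eigenvalues = 2025 spanning trees.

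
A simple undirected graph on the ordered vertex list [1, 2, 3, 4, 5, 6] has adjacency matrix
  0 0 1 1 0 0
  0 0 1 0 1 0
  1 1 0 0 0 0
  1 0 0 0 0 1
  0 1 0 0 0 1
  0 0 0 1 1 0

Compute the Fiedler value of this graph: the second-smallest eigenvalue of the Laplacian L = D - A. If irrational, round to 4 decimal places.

1

Reading degrees in the order [1, 2, 3, 4, 5, 6] gives [2, 2, 2, 2, 2, 2]; set D = diag(2, 2, 2, 2, 2, 2) and form L = D - A. The sorted Laplacian eigenvalues are [0, 1, 1, 3, 3, 4]; the algebraic connectivity is the second entry, 1.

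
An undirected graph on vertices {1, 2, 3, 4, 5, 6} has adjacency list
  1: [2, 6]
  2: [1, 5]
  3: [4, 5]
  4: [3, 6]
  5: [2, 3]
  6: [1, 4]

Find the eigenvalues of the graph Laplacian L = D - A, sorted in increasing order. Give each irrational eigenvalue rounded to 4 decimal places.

[0, 1, 1, 3, 3, 4]

Reading degrees in the order [1, 2, 3, 4, 5, 6] gives [2, 2, 2, 2, 2, 2]; set D = diag(2, 2, 2, 2, 2, 2) and form L = D - A. Since every row of L sums to 0, the all-ones vector is in the kernel and 0 is an eigenvalue. The eigenvalues sum to 12, which equals trace(L) = 2|E|.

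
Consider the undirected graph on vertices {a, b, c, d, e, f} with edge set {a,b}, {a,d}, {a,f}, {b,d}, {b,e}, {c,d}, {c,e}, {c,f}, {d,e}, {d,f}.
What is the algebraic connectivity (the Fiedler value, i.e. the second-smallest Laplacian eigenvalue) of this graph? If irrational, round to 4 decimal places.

2.3820

Reading degrees in the order [a, b, c, d, e, f] gives [3, 3, 3, 5, 3, 3]; set D = diag(3, 3, 3, 5, 3, 3) and form L = D - A. The smallest Laplacian eigenvalue is always 0. The next one, lambda_2 = 2.3820, measures how hard the graph is to disconnect: larger values mean better connectivity. The eigenvalues sum to 20, which equals trace(L) = 2|E|.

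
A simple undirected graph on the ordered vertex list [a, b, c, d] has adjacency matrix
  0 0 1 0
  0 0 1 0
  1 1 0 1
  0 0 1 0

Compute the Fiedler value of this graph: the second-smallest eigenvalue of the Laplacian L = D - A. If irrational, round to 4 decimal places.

1

With the vertex order [a, b, c, d], the degrees are [1, 1, 3, 1], giving D = diag(1, 1, 3, 1) and L = D - A. The sorted Laplacian eigenvalues are [0, 1, 1, 4]; the algebraic connectivity is the second entry, 1. There is one zero in the spectrum, matching the 1 component.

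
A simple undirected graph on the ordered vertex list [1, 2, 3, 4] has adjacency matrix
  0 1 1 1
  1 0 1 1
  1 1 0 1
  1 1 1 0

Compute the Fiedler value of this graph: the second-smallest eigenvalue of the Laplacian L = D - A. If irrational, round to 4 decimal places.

4

With the vertex order [1, 2, 3, 4], the degrees are [3, 3, 3, 3], giving D = diag(3, 3, 3, 3) and L = D - A. The sorted Laplacian eigenvalues are [0, 4, 4, 4]; the algebraic connectivity is the second entry, 4. The eigenvalues sum to 12, which equals trace(L) = 2|E|.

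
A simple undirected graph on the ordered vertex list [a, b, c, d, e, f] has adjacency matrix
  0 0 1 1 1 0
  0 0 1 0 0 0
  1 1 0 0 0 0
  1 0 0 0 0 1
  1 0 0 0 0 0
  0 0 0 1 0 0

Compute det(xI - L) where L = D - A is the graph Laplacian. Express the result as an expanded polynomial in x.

Reading degrees in the order [a, b, c, d, e, f] gives [3, 1, 2, 2, 1, 1]; set D = diag(3, 1, 2, 2, 1, 1) and form L = D - A. Computing det(xI - L) by cofactor expansion (or equivalently via sum-over-permutations) gives x^6 - 10x^5 + 35x^4 - 52x^3 + 31x^2 - 6x. The coefficient of x^5 equals -trace(L) = -10, matching the sum of degrees. By the matrix-tree theorem the graph has (1/6) * product of the nonzero eigenvalues = 1 spanning tree. The eigenvalues sum to 10, which equals trace(L) = 2|E|.

x^6 - 10x^5 + 35x^4 - 52x^3 + 31x^2 - 6x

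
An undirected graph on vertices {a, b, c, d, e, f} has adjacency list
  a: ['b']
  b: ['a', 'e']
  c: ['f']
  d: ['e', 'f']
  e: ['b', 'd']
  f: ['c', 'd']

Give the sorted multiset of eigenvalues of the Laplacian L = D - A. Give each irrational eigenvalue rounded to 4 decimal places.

Each diagonal entry of L is the vertex degree and each off-diagonal entry is -1 where an edge is present, 0 otherwise; in the order [a, b, c, d, e, f] the diagonal is [1, 2, 1, 2, 2, 2]. Diagonalising L (or applying a numerical eigensolver to the 6x6 matrix) gives the spectrum above. The largest eigenvalue, 3.7321, is at most the vertex count 6.

[0, 0.2679, 1, 2, 3, 3.7321]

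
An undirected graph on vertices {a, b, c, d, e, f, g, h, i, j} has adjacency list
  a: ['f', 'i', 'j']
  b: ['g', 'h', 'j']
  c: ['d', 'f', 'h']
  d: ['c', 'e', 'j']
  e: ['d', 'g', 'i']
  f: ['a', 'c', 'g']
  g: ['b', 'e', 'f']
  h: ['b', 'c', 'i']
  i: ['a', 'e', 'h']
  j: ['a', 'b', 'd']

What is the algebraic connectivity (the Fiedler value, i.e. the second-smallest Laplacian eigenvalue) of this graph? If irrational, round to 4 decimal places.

2

Reading degrees in the order [a, b, c, d, e, f, g, h, i, j] gives [3, 3, 3, 3, 3, 3, 3, 3, 3, 3]; set D = diag(3, 3, 3, 3, 3, 3, 3, 3, 3, 3) and form L = D - A. The sorted Laplacian eigenvalues are [0, 2, 2, 2, 2, 2, 5, 5, 5, 5]; the algebraic connectivity is the second entry, 2. The largest eigenvalue, 5, is at most the vertex count 10. There is one zero in the spectrum, matching the 1 component.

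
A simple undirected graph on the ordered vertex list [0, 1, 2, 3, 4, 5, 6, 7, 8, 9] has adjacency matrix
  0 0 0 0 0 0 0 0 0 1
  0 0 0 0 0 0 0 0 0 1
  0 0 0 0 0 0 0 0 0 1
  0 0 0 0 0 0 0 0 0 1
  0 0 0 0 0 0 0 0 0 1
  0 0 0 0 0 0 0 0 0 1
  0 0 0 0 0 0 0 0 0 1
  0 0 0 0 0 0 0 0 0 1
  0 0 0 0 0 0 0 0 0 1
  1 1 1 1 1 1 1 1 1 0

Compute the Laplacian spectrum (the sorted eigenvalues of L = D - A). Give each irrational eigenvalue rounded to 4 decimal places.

Each diagonal entry of L is the vertex degree and each off-diagonal entry is -1 where an edge is present, 0 otherwise; in the order [0, 1, 2, 3, 4, 5, 6, 7, 8, 9] the diagonal is [1, 1, 1, 1, 1, 1, 1, 1, 1, 9]. Diagonalising L (or applying a numerical eigensolver to the 10x10 matrix) gives the spectrum above. The single zero eigenvalue shows the graph is connected. The largest eigenvalue, 10, is at most the vertex count 10. The eigenvalues sum to 18, which equals trace(L) = 2|E|.

[0, 1, 1, 1, 1, 1, 1, 1, 1, 10]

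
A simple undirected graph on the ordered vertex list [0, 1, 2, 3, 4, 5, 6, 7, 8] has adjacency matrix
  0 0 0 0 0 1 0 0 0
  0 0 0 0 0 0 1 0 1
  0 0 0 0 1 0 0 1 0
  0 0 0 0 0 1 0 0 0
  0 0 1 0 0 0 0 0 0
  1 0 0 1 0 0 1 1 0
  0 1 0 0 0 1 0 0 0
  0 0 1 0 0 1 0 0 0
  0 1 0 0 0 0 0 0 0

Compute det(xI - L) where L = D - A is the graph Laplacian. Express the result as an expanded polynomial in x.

x^9 - 16x^8 + 102x^7 - 336x^6 + 619x^5 - 644x^4 + 361x^3 - 96x^2 + 9x

Each diagonal entry of L is the vertex degree and each off-diagonal entry is -1 where an edge is present, 0 otherwise; in the order [0, 1, 2, 3, 4, 5, 6, 7, 8] the diagonal is [1, 2, 2, 1, 1, 4, 2, 2, 1]. L has integer entries, so p(x) = det(xI - L) has integer coefficients. Expanding the determinant yields x^9 - 16x^8 + 102x^7 - 336x^6 + 619x^5 - 644x^4 + 361x^3 - 96x^2 + 9x. The coefficient of x^8 equals -trace(L) = -16, matching the sum of degrees. By the matrix-tree theorem the graph has (1/9) * product of the nonzero eigenvalues = 1 spanning tree.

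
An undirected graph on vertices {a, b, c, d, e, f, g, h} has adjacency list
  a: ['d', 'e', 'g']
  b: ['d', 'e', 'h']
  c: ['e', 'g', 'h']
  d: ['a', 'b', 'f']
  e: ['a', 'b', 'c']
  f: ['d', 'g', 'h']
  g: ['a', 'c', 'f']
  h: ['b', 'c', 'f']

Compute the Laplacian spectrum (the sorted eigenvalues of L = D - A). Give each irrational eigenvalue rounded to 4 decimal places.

[0, 2, 2, 2, 4, 4, 4, 6]

Reading degrees in the order [a, b, c, d, e, f, g, h] gives [3, 3, 3, 3, 3, 3, 3, 3]; set D = diag(3, 3, 3, 3, 3, 3, 3, 3) and form L = D - A. Since every row of L sums to 0, the all-ones vector is in the kernel and 0 is an eigenvalue. The largest eigenvalue, 6, is at most the vertex count 8.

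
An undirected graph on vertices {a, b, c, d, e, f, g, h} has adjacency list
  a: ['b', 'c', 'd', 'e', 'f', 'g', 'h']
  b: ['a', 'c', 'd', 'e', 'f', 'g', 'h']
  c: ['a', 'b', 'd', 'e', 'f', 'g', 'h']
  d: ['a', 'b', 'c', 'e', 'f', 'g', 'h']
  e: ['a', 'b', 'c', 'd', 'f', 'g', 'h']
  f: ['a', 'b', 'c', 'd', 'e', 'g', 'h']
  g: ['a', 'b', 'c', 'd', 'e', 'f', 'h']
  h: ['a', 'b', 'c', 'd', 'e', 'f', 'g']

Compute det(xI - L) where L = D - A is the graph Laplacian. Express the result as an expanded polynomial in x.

With the vertex order [a, b, c, d, e, f, g, h], the degrees are [7, 7, 7, 7, 7, 7, 7, 7], giving D = diag(7, 7, 7, 7, 7, 7, 7, 7) and L = D - A. Computing det(xI - L) by cofactor expansion (or equivalently via sum-over-permutations) gives x^8 - 56x^7 + 1344x^6 - 17920x^5 + 143360x^4 - 688128x^3 + 1835008x^2 - 2097152x. The coefficient of x^7 equals -trace(L) = -56, matching the sum of degrees.

x^8 - 56x^7 + 1344x^6 - 17920x^5 + 143360x^4 - 688128x^3 + 1835008x^2 - 2097152x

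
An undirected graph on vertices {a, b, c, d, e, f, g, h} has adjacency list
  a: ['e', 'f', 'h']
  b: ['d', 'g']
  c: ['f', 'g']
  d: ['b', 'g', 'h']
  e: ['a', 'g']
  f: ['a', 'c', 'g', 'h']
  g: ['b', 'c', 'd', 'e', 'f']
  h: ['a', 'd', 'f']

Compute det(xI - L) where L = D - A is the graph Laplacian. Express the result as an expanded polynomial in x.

Reading degrees in the order [a, b, c, d, e, f, g, h] gives [3, 2, 2, 3, 2, 4, 5, 3]; set D = diag(3, 2, 2, 3, 2, 4, 5, 3) and form L = D - A. L has integer entries, so p(x) = det(xI - L) has integer coefficients. Expanding the determinant yields x^8 - 24x^7 + 236x^6 - 1228x^5 + 3638x^4 - 6120x^3 + 5412x^2 - 1944x. Since p(0) = det(-L) = 0, x divides p(x). By the matrix-tree theorem the graph has (1/8) * product of the nonzero eigenvalues = 243 spanning trees.

x^8 - 24x^7 + 236x^6 - 1228x^5 + 3638x^4 - 6120x^3 + 5412x^2 - 1944x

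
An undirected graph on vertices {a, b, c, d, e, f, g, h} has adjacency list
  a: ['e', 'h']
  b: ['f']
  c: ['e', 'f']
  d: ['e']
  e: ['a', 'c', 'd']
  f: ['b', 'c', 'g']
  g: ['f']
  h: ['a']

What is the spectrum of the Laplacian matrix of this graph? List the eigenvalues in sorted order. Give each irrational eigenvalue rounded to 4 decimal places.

Each diagonal entry of L is the vertex degree and each off-diagonal entry is -1 where an edge is present, 0 otherwise; in the order [a, b, c, d, e, f, g, h] the diagonal is [2, 1, 2, 1, 3, 3, 1, 1]. Since every row of L sums to 0, the all-ones vector is in the kernel and 0 is an eigenvalue. There is one zero in the spectrum, matching the 1 component.

[0, 0.2137, 0.6177, 1, 1.4977, 2.3537, 3.8408, 4.4763]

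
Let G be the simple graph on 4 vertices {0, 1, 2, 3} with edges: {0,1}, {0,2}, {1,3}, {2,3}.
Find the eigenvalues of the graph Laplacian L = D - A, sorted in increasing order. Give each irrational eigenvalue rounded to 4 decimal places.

Reading degrees in the order [0, 1, 2, 3] gives [2, 2, 2, 2]; set D = diag(2, 2, 2, 2) and form L = D - A. The multiplicity of 0 as a Laplacian eigenvalue equals the number of connected components. The single zero eigenvalue shows the graph is connected. The eigenvalues sum to 8, which equals trace(L) = 2|E|.

[0, 2, 2, 4]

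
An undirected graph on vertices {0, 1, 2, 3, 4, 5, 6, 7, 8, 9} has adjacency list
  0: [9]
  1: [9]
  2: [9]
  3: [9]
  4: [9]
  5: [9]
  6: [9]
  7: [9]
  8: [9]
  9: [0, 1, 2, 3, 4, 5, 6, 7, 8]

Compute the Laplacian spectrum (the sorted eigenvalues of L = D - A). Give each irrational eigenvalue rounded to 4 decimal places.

[0, 1, 1, 1, 1, 1, 1, 1, 1, 10]

With the vertex order [0, 1, 2, 3, 4, 5, 6, 7, 8, 9], the degrees are [1, 1, 1, 1, 1, 1, 1, 1, 1, 9], giving D = diag(1, 1, 1, 1, 1, 1, 1, 1, 1, 9) and L = D - A. The multiplicity of 0 as a Laplacian eigenvalue equals the number of connected components. The largest eigenvalue, 10, is at most the vertex count 10.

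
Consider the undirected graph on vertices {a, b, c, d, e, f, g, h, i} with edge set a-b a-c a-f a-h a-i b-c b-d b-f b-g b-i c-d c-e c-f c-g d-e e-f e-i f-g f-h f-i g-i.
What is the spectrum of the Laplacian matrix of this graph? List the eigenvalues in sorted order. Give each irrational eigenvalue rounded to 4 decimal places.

With the vertex order [a, b, c, d, e, f, g, h, i], the degrees are [5, 6, 6, 3, 4, 7, 4, 2, 5], giving D = diag(5, 6, 6, 3, 4, 7, 4, 2, 5) and L = D - A. L is symmetric positive semidefinite, so every eigenvalue is real and nonnegative. The single zero eigenvalue shows the graph is connected. The eigenvalues sum to 42, which equals trace(L) = 2|E|. By the matrix-tree theorem the graph has (1/9) * product of the nonzero eigenvalues = 26746 spanning trees.

[0, 1.7191, 2.8660, 4.1223, 4.7316, 5.6593, 7.0588, 7.7015, 8.1414]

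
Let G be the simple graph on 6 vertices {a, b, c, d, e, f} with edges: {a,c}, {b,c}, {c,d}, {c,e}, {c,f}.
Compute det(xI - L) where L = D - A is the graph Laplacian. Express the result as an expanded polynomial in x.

With the vertex order [a, b, c, d, e, f], the degrees are [1, 1, 5, 1, 1, 1], giving D = diag(1, 1, 5, 1, 1, 1) and L = D - A. Computing det(xI - L) by cofactor expansion (or equivalently via sum-over-permutations) gives x^6 - 10x^5 + 30x^4 - 40x^3 + 25x^2 - 6x. Since p(0) = det(-L) = 0, x divides p(x).

x^6 - 10x^5 + 30x^4 - 40x^3 + 25x^2 - 6x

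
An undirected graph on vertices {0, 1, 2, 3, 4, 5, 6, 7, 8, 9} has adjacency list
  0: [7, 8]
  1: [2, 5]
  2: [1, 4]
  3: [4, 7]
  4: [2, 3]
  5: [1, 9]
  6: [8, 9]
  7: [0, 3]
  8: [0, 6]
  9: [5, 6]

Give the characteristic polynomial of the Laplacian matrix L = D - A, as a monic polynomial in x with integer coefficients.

x^10 - 20x^9 + 170x^8 - 800x^7 + 2275x^6 - 4004x^5 + 4290x^4 - 2640x^3 + 825x^2 - 100x

With the vertex order [0, 1, 2, 3, 4, 5, 6, 7, 8, 9], the degrees are [2, 2, 2, 2, 2, 2, 2, 2, 2, 2], giving D = diag(2, 2, 2, 2, 2, 2, 2, 2, 2, 2) and L = D - A. L has integer entries, so p(x) = det(xI - L) has integer coefficients. Expanding the determinant yields x^10 - 20x^9 + 170x^8 - 800x^7 + 2275x^6 - 4004x^5 + 4290x^4 - 2640x^3 + 825x^2 - 100x. Since p(0) = det(-L) = 0, x divides p(x).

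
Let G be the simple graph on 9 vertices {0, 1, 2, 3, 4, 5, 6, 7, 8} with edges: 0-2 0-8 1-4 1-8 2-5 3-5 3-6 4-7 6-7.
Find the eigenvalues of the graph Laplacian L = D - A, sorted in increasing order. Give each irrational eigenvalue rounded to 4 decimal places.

[0, 0.4679, 0.4679, 1.6527, 1.6527, 3, 3, 3.8794, 3.8794]

Each diagonal entry of L is the vertex degree and each off-diagonal entry is -1 where an edge is present, 0 otherwise; in the order [0, 1, 2, 3, 4, 5, 6, 7, 8] the diagonal is [2, 2, 2, 2, 2, 2, 2, 2, 2]. Diagonalising L (or applying a numerical eigensolver to the 9x9 matrix) gives the spectrum above. The eigenvalues sum to 18, which equals trace(L) = 2|E|.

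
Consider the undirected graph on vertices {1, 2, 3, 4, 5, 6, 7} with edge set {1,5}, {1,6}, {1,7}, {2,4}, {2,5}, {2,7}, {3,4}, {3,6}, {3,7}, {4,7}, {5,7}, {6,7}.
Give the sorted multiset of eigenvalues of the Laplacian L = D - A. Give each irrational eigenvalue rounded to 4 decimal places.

[0, 2, 2, 4, 4, 5, 7]

Each diagonal entry of L is the vertex degree and each off-diagonal entry is -1 where an edge is present, 0 otherwise; in the order [1, 2, 3, 4, 5, 6, 7] the diagonal is [3, 3, 3, 3, 3, 3, 6]. Since every row of L sums to 0, the all-ones vector is in the kernel and 0 is an eigenvalue.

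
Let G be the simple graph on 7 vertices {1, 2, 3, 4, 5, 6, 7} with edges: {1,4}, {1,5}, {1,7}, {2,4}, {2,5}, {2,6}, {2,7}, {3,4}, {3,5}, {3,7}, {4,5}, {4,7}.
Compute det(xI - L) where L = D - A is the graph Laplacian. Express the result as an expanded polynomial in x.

With the vertex order [1, 2, 3, 4, 5, 6, 7], the degrees are [3, 4, 3, 5, 4, 1, 4], giving D = diag(3, 4, 3, 5, 4, 1, 4) and L = D - A. Computing det(xI - L) by cofactor expansion (or equivalently via sum-over-permutations) gives x^7 - 24x^6 + 230x^5 - 1116x^4 + 2847x^3 - 3510x^2 + 1512x. Since p(0) = det(-L) = 0, x divides p(x). The largest eigenvalue, 6.2731, is at most the vertex count 7. The eigenvalues sum to 24, which equals trace(L) = 2|E|.

x^7 - 24x^6 + 230x^5 - 1116x^4 + 2847x^3 - 3510x^2 + 1512x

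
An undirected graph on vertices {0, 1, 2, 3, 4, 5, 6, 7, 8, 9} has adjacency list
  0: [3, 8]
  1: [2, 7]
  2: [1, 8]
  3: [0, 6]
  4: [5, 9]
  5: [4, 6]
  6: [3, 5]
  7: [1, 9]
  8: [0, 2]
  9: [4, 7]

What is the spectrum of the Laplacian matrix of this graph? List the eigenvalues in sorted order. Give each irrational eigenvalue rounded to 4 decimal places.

[0, 0.3820, 0.3820, 1.3820, 1.3820, 2.6180, 2.6180, 3.6180, 3.6180, 4]

With the vertex order [0, 1, 2, 3, 4, 5, 6, 7, 8, 9], the degrees are [2, 2, 2, 2, 2, 2, 2, 2, 2, 2], giving D = diag(2, 2, 2, 2, 2, 2, 2, 2, 2, 2) and L = D - A. L is symmetric positive semidefinite, so every eigenvalue is real and nonnegative. The single zero eigenvalue shows the graph is connected.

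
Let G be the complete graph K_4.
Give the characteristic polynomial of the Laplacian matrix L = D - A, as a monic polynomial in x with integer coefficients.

x^4 - 12x^3 + 48x^2 - 64x

The graph has 4 vertices and degree multiset [3, 3, 3, 3]; D is the diagonal matrix of degrees and L = D - A. Computing det(xI - L) by cofactor expansion (or equivalently via sum-over-permutations) gives x^4 - 12x^3 + 48x^2 - 64x. Since p(0) = det(-L) = 0, x divides p(x). There is one zero in the spectrum, matching the 1 component.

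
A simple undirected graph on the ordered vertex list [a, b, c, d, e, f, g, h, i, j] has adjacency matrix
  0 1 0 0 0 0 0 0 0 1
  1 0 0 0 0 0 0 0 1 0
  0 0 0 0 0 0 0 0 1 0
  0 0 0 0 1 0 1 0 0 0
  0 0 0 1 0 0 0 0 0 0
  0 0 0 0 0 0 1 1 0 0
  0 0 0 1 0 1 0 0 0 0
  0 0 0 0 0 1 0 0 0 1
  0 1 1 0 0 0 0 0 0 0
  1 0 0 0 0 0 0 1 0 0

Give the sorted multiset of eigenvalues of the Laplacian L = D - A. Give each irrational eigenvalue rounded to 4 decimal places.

With the vertex order [a, b, c, d, e, f, g, h, i, j], the degrees are [2, 2, 1, 2, 1, 2, 2, 2, 2, 2], giving D = diag(2, 2, 1, 2, 1, 2, 2, 2, 2, 2) and L = D - A. Since every row of L sums to 0, the all-ones vector is in the kernel and 0 is an eigenvalue. The eigenvalues sum to 18, which equals trace(L) = 2|E|. The largest eigenvalue, 3.9021, is at most the vertex count 10.

[0, 0.0979, 0.3820, 0.8244, 1.3820, 2, 2.6180, 3.1756, 3.6180, 3.9021]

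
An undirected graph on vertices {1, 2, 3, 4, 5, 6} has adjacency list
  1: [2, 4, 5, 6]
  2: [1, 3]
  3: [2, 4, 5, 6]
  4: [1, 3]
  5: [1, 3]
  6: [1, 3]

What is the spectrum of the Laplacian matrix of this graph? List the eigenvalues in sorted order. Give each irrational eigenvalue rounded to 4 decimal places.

[0, 2, 2, 2, 4, 6]

With the vertex order [1, 2, 3, 4, 5, 6], the degrees are [4, 2, 4, 2, 2, 2], giving D = diag(4, 2, 4, 2, 2, 2) and L = D - A. The multiplicity of 0 as a Laplacian eigenvalue equals the number of connected components. By the matrix-tree theorem the graph has (1/6) * product of the nonzero eigenvalues = 32 spanning trees. The largest eigenvalue, 6, is at most the vertex count 6.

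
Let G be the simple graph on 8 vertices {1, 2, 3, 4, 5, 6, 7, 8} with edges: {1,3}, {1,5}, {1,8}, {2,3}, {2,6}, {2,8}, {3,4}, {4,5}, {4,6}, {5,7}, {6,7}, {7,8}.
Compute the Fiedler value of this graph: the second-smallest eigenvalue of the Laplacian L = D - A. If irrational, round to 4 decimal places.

2

Reading degrees in the order [1, 2, 3, 4, 5, 6, 7, 8] gives [3, 3, 3, 3, 3, 3, 3, 3]; set D = diag(3, 3, 3, 3, 3, 3, 3, 3) and form L = D - A. Computing the eigenvalues of L and sorting gives [0, 2, 2, 2, 4, 4, 4, 6]. The Fiedler value lambda_2 = 2 is strictly positive, so the graph is connected. The largest eigenvalue, 6, is at most the vertex count 8. By the matrix-tree theorem the graph has (1/8) * product of the nonzero eigenvalues = 384 spanning trees.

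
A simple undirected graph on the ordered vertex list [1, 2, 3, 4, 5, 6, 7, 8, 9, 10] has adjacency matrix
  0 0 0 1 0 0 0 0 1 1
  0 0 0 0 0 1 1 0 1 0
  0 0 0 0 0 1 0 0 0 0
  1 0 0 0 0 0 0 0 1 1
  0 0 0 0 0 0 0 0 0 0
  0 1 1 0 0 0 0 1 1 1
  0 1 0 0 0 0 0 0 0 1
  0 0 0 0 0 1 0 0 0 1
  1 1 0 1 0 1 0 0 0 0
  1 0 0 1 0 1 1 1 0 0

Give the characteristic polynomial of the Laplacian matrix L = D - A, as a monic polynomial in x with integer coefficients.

x^10 - 28x^9 + 327x^8 - 2070x^7 + 7725x^6 - 17304x^5 + 22604x^4 - 15674x^3 + 4392x^2

Each diagonal entry of L is the vertex degree and each off-diagonal entry is -1 where an edge is present, 0 otherwise; in the order [1, 2, 3, 4, 5, 6, 7, 8, 9, 10] the diagonal is [3, 3, 1, 3, 0, 5, 2, 2, 4, 5]. L has integer entries, so p(x) = det(xI - L) has integer coefficients. Expanding the determinant yields x^10 - 28x^9 + 327x^8 - 2070x^7 + 7725x^6 - 17304x^5 + 22604x^4 - 15674x^3 + 4392x^2. Since p(0) = det(-L) = 0, x divides p(x). There are 2 zeros in the spectrum, matching the 2 components. The eigenvalues sum to 28, which equals trace(L) = 2|E|.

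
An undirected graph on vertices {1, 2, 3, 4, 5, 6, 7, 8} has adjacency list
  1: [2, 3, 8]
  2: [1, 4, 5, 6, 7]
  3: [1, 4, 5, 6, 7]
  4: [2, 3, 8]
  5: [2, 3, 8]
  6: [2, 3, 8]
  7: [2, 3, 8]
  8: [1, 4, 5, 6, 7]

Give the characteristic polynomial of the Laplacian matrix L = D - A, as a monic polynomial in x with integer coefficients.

With the vertex order [1, 2, 3, 4, 5, 6, 7, 8], the degrees are [3, 5, 5, 3, 3, 3, 3, 5], giving D = diag(3, 5, 5, 3, 3, 3, 3, 5) and L = D - A. L has integer entries, so p(x) = det(xI - L) has integer coefficients. Expanding the determinant yields x^8 - 30x^7 + 375x^6 - 2540x^5 + 10095x^4 - 23598x^3 + 30105x^2 - 16200x. Since p(0) = det(-L) = 0, x divides p(x). The eigenvalues sum to 30, which equals trace(L) = 2|E|.

x^8 - 30x^7 + 375x^6 - 2540x^5 + 10095x^4 - 23598x^3 + 30105x^2 - 16200x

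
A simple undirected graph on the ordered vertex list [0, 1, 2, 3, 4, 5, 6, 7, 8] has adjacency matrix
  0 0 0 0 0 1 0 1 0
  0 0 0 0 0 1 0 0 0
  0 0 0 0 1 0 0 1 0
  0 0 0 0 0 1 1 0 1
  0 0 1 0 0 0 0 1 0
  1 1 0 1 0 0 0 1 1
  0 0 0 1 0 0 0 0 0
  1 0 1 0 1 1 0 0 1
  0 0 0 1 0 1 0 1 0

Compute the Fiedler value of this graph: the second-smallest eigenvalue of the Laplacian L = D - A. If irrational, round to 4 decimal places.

0.5397

Each diagonal entry of L is the vertex degree and each off-diagonal entry is -1 where an edge is present, 0 otherwise; in the order [0, 1, 2, 3, 4, 5, 6, 7, 8] the diagonal is [2, 1, 2, 3, 2, 5, 1, 5, 3]. The sorted Laplacian eigenvalues are [0, 0.5397, 0.7750, 1.4408, 2.1541, 3, 4.0047, 5.6414, 6.4443]; the algebraic connectivity is the second entry, 0.5397. By the matrix-tree theorem the graph has (1/9) * product of the nonzero eigenvalues = 63 spanning trees.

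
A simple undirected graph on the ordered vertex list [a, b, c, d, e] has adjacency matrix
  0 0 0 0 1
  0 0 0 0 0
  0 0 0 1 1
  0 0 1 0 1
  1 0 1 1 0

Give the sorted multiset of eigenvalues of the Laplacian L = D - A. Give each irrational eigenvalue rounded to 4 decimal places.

[0, 0, 1, 3, 4]

Reading degrees in the order [a, b, c, d, e] gives [1, 0, 2, 2, 3]; set D = diag(1, 0, 2, 2, 3) and form L = D - A. L is symmetric positive semidefinite, so every eigenvalue is real and nonnegative. The 2 zero eigenvalues correspond to the 2 connected components. The largest eigenvalue, 4, is at most the vertex count 5. There are 2 zeros in the spectrum, matching the 2 components.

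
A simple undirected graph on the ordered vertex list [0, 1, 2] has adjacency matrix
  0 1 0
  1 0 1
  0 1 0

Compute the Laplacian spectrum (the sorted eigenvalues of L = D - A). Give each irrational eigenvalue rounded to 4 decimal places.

[0, 1, 3]

Each diagonal entry of L is the vertex degree and each off-diagonal entry is -1 where an edge is present, 0 otherwise; in the order [0, 1, 2] the diagonal is [1, 2, 1]. Diagonalising L (or applying a numerical eigensolver to the 3x3 matrix) gives the spectrum above. The single zero eigenvalue shows the graph is connected. The eigenvalues sum to 4, which equals trace(L) = 2|E|. By the matrix-tree theorem the graph has (1/3) * product of the nonzero eigenvalues = 1 spanning tree.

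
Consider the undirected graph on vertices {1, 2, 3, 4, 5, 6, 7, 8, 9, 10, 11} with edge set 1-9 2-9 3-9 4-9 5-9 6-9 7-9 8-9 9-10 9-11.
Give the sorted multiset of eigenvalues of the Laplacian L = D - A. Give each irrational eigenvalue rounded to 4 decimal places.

Reading degrees in the order [1, 2, 3, 4, 5, 6, 7, 8, 9, 10, 11] gives [1, 1, 1, 1, 1, 1, 1, 1, 10, 1, 1]; set D = diag(1, 1, 1, 1, 1, 1, 1, 1, 10, 1, 1) and form L = D - A. Diagonalising L (or applying a numerical eigensolver to the 11x11 matrix) gives the spectrum above. The single zero eigenvalue shows the graph is connected. There is one zero in the spectrum, matching the 1 component.

[0, 1, 1, 1, 1, 1, 1, 1, 1, 1, 11]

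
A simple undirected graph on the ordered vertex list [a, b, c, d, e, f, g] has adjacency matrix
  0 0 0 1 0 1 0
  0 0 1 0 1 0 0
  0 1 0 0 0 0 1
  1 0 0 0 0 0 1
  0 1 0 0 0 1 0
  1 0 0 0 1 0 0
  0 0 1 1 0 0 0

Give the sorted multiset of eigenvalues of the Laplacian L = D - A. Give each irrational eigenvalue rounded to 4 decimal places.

[0, 0.7530, 0.7530, 2.4450, 2.4450, 3.8019, 3.8019]

Each diagonal entry of L is the vertex degree and each off-diagonal entry is -1 where an edge is present, 0 otherwise; in the order [a, b, c, d, e, f, g] the diagonal is [2, 2, 2, 2, 2, 2, 2]. Since every row of L sums to 0, the all-ones vector is in the kernel and 0 is an eigenvalue. There is one zero in the spectrum, matching the 1 component.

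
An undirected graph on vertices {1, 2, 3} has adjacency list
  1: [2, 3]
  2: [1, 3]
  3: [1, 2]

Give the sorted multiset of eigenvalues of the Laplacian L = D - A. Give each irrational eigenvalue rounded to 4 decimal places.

Reading degrees in the order [1, 2, 3] gives [2, 2, 2]; set D = diag(2, 2, 2) and form L = D - A. L is symmetric positive semidefinite, so every eigenvalue is real and nonnegative. The single zero eigenvalue shows the graph is connected. By the matrix-tree theorem the graph has (1/3) * product of the nonzero eigenvalues = 3 spanning trees. There is one zero in the spectrum, matching the 1 component.

[0, 3, 3]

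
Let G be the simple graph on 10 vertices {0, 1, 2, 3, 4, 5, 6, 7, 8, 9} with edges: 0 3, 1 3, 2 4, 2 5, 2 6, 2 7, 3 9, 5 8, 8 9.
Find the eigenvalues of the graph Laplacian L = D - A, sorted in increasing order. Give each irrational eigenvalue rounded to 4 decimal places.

Reading degrees in the order [0, 1, 2, 3, 4, 5, 6, 7, 8, 9] gives [1, 1, 4, 3, 1, 2, 1, 1, 2, 2]; set D = diag(1, 1, 4, 3, 1, 2, 1, 1, 2, 2) and form L = D - A. Since every row of L sums to 0, the all-ones vector is in the kernel and 0 is an eigenvalue. The eigenvalues sum to 18, which equals trace(L) = 2|E|. There is one zero in the spectrum, matching the 1 component.

[0, 0.1231, 0.6842, 1, 1, 1, 1.7846, 3.0971, 4.2124, 5.0986]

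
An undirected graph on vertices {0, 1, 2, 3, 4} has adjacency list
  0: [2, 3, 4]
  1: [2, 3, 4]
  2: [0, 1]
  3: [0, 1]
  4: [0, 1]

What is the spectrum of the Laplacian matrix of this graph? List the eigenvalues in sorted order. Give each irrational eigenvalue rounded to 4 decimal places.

Each diagonal entry of L is the vertex degree and each off-diagonal entry is -1 where an edge is present, 0 otherwise; in the order [0, 1, 2, 3, 4] the diagonal is [3, 3, 2, 2, 2]. Diagonalising L (or applying a numerical eigensolver to the 5x5 matrix) gives the spectrum above. The single zero eigenvalue shows the graph is connected. The largest eigenvalue, 5, is at most the vertex count 5. The eigenvalues sum to 12, which equals trace(L) = 2|E|.

[0, 2, 2, 3, 5]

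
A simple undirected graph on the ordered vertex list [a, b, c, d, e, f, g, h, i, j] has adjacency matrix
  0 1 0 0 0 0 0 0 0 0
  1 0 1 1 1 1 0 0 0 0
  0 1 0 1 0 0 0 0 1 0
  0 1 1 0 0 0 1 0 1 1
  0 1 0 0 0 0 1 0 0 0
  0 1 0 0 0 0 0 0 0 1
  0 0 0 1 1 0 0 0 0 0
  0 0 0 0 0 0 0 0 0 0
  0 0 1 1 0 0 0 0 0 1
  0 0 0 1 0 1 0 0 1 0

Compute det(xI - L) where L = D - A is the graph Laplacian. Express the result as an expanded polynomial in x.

x^10 - 26x^9 + 280x^8 - 1624x^7 + 5522x^6 - 11216x^5 + 13226x^4 - 8252x^3 + 2088x^2

With the vertex order [a, b, c, d, e, f, g, h, i, j], the degrees are [1, 5, 3, 5, 2, 2, 2, 0, 3, 3], giving D = diag(1, 5, 3, 5, 2, 2, 2, 0, 3, 3) and L = D - A. Computing det(xI - L) by cofactor expansion (or equivalently via sum-over-permutations) gives x^10 - 26x^9 + 280x^8 - 1624x^7 + 5522x^6 - 11216x^5 + 13226x^4 - 8252x^3 + 2088x^2. The constant term is 0 because L is singular (the all-ones vector lies in its kernel). The eigenvalues sum to 26, which equals trace(L) = 2|E|.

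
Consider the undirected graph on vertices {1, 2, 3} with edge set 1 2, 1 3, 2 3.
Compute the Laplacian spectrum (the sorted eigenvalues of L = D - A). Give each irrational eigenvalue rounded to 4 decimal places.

Each diagonal entry of L is the vertex degree and each off-diagonal entry is -1 where an edge is present, 0 otherwise; in the order [1, 2, 3] the diagonal is [2, 2, 2]. Diagonalising L (or applying a numerical eigensolver to the 3x3 matrix) gives the spectrum above. There is one zero in the spectrum, matching the 1 component. The largest eigenvalue, 3, is at most the vertex count 3.

[0, 3, 3]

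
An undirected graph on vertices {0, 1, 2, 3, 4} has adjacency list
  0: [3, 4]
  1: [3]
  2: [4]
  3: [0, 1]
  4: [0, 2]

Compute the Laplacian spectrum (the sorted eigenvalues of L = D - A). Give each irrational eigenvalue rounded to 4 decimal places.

Each diagonal entry of L is the vertex degree and each off-diagonal entry is -1 where an edge is present, 0 otherwise; in the order [0, 1, 2, 3, 4] the diagonal is [2, 1, 1, 2, 2]. L is symmetric positive semidefinite, so every eigenvalue is real and nonnegative. The single zero eigenvalue shows the graph is connected. By the matrix-tree theorem the graph has (1/5) * product of the nonzero eigenvalues = 1 spanning tree.

[0, 0.3820, 1.3820, 2.6180, 3.6180]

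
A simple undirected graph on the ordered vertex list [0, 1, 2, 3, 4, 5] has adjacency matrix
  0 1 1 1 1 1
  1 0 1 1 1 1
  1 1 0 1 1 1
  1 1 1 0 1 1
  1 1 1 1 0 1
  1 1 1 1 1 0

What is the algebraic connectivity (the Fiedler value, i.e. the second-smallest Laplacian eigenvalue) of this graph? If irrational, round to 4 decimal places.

Reading degrees in the order [0, 1, 2, 3, 4, 5] gives [5, 5, 5, 5, 5, 5]; set D = diag(5, 5, 5, 5, 5, 5) and form L = D - A. The sorted Laplacian eigenvalues are [0, 6, 6, 6, 6, 6]; the algebraic connectivity is the second entry, 6. By the matrix-tree theorem the graph has (1/6) * product of the nonzero eigenvalues = 1296 spanning trees.

6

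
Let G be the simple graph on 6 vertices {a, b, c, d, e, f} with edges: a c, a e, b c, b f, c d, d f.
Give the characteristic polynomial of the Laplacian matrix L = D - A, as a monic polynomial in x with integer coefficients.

x^6 - 12x^5 + 53x^4 - 106x^3 + 92x^2 - 24x

Reading degrees in the order [a, b, c, d, e, f] gives [2, 2, 3, 2, 1, 2]; set D = diag(2, 2, 3, 2, 1, 2) and form L = D - A. L has integer entries, so p(x) = det(xI - L) has integer coefficients. Expanding the determinant yields x^6 - 12x^5 + 53x^4 - 106x^3 + 92x^2 - 24x. Since p(0) = det(-L) = 0, x divides p(x). The largest eigenvalue, 4.5616, is at most the vertex count 6.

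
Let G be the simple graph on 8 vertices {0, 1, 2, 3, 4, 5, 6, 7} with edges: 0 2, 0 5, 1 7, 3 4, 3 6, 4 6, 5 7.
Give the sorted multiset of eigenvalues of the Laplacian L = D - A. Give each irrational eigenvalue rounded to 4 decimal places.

Reading degrees in the order [0, 1, 2, 3, 4, 5, 6, 7] gives [2, 1, 1, 2, 2, 2, 2, 2]; set D = diag(2, 1, 1, 2, 2, 2, 2, 2) and form L = D - A. L is symmetric positive semidefinite, so every eigenvalue is real and nonnegative. The 2 zero eigenvalues correspond to the 2 connected components. The eigenvalues sum to 14, which equals trace(L) = 2|E|.

[0, 0, 0.3820, 1.3820, 2.6180, 3, 3, 3.6180]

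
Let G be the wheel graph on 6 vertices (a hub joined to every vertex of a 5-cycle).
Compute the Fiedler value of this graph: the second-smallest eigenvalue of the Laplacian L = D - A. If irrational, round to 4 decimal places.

2.3820

The graph has 6 vertices and degree multiset [5, 3, 3, 3, 3, 3]; D is the diagonal matrix of degrees and L = D - A. The smallest Laplacian eigenvalue is always 0. The next one, lambda_2 = 2.3820, measures how hard the graph is to disconnect: larger values mean better connectivity. The largest eigenvalue, 6, is at most the vertex count 6.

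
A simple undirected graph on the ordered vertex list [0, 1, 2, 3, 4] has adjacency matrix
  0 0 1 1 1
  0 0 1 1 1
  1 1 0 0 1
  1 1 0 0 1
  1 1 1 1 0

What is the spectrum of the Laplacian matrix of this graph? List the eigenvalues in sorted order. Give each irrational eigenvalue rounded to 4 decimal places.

[0, 3, 3, 5, 5]

Reading degrees in the order [0, 1, 2, 3, 4] gives [3, 3, 3, 3, 4]; set D = diag(3, 3, 3, 3, 4) and form L = D - A. The multiplicity of 0 as a Laplacian eigenvalue equals the number of connected components. The single zero eigenvalue shows the graph is connected. The eigenvalues sum to 16, which equals trace(L) = 2|E|.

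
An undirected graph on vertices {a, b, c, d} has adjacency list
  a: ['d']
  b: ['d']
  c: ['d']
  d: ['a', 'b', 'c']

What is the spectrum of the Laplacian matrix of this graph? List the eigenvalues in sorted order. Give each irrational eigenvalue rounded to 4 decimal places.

Each diagonal entry of L is the vertex degree and each off-diagonal entry is -1 where an edge is present, 0 otherwise; in the order [a, b, c, d] the diagonal is [1, 1, 1, 3]. Since every row of L sums to 0, the all-ones vector is in the kernel and 0 is an eigenvalue. The largest eigenvalue, 4, is at most the vertex count 4. By the matrix-tree theorem the graph has (1/4) * product of the nonzero eigenvalues = 1 spanning tree.

[0, 1, 1, 4]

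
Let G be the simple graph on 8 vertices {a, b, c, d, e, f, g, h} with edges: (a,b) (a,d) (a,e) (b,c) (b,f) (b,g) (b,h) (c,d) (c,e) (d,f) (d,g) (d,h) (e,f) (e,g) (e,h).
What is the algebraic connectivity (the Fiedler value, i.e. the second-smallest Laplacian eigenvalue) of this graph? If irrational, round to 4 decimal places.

3

With the vertex order [a, b, c, d, e, f, g, h], the degrees are [3, 5, 3, 5, 5, 3, 3, 3], giving D = diag(3, 5, 3, 5, 5, 3, 3, 3) and L = D - A. The sorted Laplacian eigenvalues are [0, 3, 3, 3, 3, 5, 5, 8]; the algebraic connectivity is the second entry, 3.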